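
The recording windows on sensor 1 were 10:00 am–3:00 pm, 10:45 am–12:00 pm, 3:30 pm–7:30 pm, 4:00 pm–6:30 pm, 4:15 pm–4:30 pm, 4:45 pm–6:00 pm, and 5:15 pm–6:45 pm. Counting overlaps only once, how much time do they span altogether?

Merged: 10:00 am–3:00 pm, 3:30 pm–7:30 pm.
Lengths: 5 h + 4 h = 9 h.

9 h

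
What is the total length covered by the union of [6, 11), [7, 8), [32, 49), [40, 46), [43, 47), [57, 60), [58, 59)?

Merged: [6, 11), [32, 49), [57, 60).
Lengths: 5 + 17 + 3 = 25.

25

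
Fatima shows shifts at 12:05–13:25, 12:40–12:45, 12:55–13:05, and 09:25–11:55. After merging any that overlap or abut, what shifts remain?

Sort by start: 09:25–11:55, 12:05–13:25, 12:40–12:45, 12:55–13:05.
12:05–13:25 is disjoint → start new block.
12:40–12:45 overlaps/touches 12:05–13:25 → extend to 12:05–13:25.
12:55–13:05 overlaps/touches 12:05–13:25 → extend to 12:05–13:25.

09:25–11:55, 12:05–13:25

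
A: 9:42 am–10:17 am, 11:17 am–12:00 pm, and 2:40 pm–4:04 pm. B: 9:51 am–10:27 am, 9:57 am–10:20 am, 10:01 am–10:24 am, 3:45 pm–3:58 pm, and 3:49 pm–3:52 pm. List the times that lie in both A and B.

B, merged: 9:51 am-10:27 am, 3:45 pm-3:58 pm.
9:42 am-10:17 am ∩ B → 9:51 am-10:17 am.
11:17 am-12:00 pm meets no B interval.
2:40 pm-4:04 pm ∩ B → 3:45 pm-3:58 pm.

9:51 am-10:17 am, 3:45 pm-3:58 pm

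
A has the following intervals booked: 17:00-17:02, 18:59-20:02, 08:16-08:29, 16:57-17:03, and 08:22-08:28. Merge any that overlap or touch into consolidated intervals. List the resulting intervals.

Sort by start: 08:16-08:29, 08:22-08:28, 16:57-17:03, 17:00-17:02, 18:59-20:02.
08:22-08:28 overlaps/touches 08:16-08:29 → extend to 08:16-08:29.
16:57-17:03 is disjoint → start new block.
17:00-17:02 overlaps/touches 16:57-17:03 → extend to 16:57-17:03.
18:59-20:02 is disjoint → start new block.

08:16-08:29, 16:57-17:03, 18:59-20:02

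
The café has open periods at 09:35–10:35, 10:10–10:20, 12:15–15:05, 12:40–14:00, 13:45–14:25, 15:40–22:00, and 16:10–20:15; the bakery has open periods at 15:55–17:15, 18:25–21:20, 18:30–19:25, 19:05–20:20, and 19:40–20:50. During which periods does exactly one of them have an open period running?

09:35-10:35, 12:15-15:05, 15:40-15:55, 17:15-18:25, 21:20-22:00

First set merges to 09:35-10:35, 12:15-15:05, 15:40-22:00.
Second set merges to 15:55-17:15, 18:25-21:20.
A \ B = 09:35-10:35, 12:15-15:05, 15:40-15:55, 17:15-18:25, 21:20-22:00.
B \ A = none.
Union of the two gives the symmetric difference.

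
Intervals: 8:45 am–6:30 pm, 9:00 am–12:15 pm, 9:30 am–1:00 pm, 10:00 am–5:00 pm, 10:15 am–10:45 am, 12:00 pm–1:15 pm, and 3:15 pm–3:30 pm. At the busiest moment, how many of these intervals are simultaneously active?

Walk the sorted start/end points keeping a running depth.
The depth first hits 5 at 10:15 am.

5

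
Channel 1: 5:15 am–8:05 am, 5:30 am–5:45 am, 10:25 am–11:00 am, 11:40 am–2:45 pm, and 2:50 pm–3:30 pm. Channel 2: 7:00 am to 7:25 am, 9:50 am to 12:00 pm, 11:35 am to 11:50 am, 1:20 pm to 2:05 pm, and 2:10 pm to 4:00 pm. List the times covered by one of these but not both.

5:15 am–7:00 am, 7:25 am–8:05 am, 9:50 am–10:25 am, 11:00 am–11:40 am, 12:00 pm–1:20 pm, 2:05 pm–2:10 pm, 2:45 pm–2:50 pm, 3:30 pm–4:00 pm

Merge the first list: 5:15 am–8:05 am, 10:25 am–11:00 am, 11:40 am–2:45 pm, 2:50 pm–3:30 pm.
Merge the second list: 7:00 am–7:25 am, 9:50 am–12:00 pm, 1:20 pm–2:05 pm, 2:10 pm–4:00 pm.
Only in the first: 5:15 am–7:00 am, 7:25 am–8:05 am, 12:00 pm–1:20 pm, 2:05 pm–2:10 pm.
Only in the second: 9:50 am–10:25 am, 11:00 am–11:40 am, 2:45 pm–2:50 pm, 3:30 pm–4:00 pm.
Together these are the periods covered by exactly one.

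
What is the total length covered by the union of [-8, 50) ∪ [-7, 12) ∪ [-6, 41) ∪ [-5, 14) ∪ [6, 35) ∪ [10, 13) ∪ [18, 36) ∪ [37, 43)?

Merged: [-8, 50).
Length: 58.

58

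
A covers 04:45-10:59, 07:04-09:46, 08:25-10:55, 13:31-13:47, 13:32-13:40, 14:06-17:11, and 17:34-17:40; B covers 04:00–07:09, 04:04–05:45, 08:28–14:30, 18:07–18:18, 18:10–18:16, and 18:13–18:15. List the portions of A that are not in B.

A, merged: 04:45–10:59, 13:31–13:47, 14:06–17:11, 17:34–17:40.
B, merged: 04:00–07:09, 08:28–14:30, 18:07–18:18.
04:45–10:59 \ B = 07:09–08:28.
13:31–13:47: entirely removed.
14:06–17:11 \ B = 14:30–17:11.
17:34–17:40: nothing removed.

07:09–08:28, 14:30–17:11, 17:34–17:40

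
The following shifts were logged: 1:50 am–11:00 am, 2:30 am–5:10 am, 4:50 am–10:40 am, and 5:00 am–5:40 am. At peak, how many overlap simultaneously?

4

At 5:00 am, 4 of the intervals are simultaneously active.
No point has more.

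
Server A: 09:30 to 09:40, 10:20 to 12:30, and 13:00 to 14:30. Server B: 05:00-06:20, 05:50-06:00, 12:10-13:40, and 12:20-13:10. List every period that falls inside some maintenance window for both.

Merge the second list: 05:00–06:20, 12:10–13:40.
09:30–09:40 meets no B interval.
10:20–12:30 ∩ B → 12:10–12:30.
13:00–14:30 ∩ B → 13:00–13:40.

12:10–12:30, 13:00–13:40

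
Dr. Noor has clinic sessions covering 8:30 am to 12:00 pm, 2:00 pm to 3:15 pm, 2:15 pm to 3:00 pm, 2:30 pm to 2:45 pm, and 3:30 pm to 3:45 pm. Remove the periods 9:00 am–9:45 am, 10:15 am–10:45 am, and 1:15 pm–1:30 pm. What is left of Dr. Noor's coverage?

8:30 am–9:00 am, 9:45 am–10:15 am, 10:45 am–12:00 pm, 2:00 pm–3:15 pm, 3:30 pm–3:45 pm

Merge the first list: 8:30 am–12:00 pm, 2:00 pm–3:15 pm, 3:30 pm–3:45 pm.
8:30 am–12:00 pm with B removed leaves 8:30 am–9:00 am, 9:45 am–10:15 am, 10:45 am–12:00 pm.
2:00 pm–3:15 pm is untouched.
3:30 pm–3:45 pm is untouched.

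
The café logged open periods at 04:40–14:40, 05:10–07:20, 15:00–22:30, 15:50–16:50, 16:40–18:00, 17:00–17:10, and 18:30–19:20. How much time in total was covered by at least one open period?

Merged: 04:40–14:40, 15:00–22:30.
Lengths: 10 h + 7 h 30 min = 17 h 30 min.

17 h 30 min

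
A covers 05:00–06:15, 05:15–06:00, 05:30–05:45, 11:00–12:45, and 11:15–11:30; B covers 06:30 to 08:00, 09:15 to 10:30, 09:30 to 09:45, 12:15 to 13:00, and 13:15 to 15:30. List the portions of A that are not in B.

05:00–06:15, 11:00–12:15

First set merges to 05:00–06:15, 11:00–12:45.
Second set merges to 06:30–08:00, 09:15–10:30, 12:15–13:00, 13:15–15:30.
05:00–06:15: no B overlap → unchanged.
11:00–12:45 minus B → 11:00–12:15.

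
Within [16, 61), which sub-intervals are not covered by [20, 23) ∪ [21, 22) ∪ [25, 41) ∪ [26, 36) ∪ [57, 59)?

The merged coverage is [20, 23), [25, 41), [57, 59).
Gaps within [16, 61): [16, 20), [23, 25), [41, 57), [59, 61).

[16, 20) ∪ [23, 25) ∪ [41, 57) ∪ [59, 61)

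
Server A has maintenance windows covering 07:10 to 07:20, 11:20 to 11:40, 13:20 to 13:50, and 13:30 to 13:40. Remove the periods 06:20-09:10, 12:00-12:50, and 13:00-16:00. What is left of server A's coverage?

First set merges to 07:10–07:20, 11:20–11:40, 13:20–13:50.
07:10–07:20: fully covered by B → removed.
11:20–11:40: no B overlap → unchanged.
13:20–13:50: fully covered by B → removed.

11:20–11:40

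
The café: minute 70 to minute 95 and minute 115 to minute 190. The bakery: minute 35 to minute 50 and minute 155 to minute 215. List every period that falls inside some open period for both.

minute 70 to minute 95 falls entirely outside B.
minute 115 to minute 190 overlaps B on minute 155 to minute 190.

minute 155 to minute 190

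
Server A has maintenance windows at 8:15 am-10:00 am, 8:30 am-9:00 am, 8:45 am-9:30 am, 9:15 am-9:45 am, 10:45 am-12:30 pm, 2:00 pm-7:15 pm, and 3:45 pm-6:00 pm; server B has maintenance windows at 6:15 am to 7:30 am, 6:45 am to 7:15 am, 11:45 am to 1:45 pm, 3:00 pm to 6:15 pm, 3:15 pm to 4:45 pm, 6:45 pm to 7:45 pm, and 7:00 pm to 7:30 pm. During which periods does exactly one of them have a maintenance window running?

6:15 am–7:30 am, 8:15 am–10:00 am, 10:45 am–11:45 am, 12:30 pm–1:45 pm, 2:00 pm–3:00 pm, 6:15 pm–6:45 pm, 7:15 pm–7:45 pm

Merge the first list: 8:15 am–10:00 am, 10:45 am–12:30 pm, 2:00 pm–7:15 pm.
Merge the second list: 6:15 am–7:30 am, 11:45 am–1:45 pm, 3:00 pm–6:15 pm, 6:45 pm–7:45 pm.
A but not B: 8:15 am–10:00 am, 10:45 am–11:45 am, 2:00 pm–3:00 pm, 6:15 pm–6:45 pm.
B but not A: 6:15 am–7:30 am, 12:30 pm–1:45 pm, 7:15 pm–7:45 pm.
Combining gives A △ B.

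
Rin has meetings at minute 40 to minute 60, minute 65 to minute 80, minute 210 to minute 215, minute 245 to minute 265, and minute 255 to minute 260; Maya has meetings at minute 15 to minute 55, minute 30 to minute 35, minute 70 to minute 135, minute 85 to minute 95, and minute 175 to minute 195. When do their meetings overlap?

minute 40 to minute 55, minute 70 to minute 80

Merge the first list: minute 40 to minute 60, minute 65 to minute 80, minute 210 to minute 215, minute 245 to minute 265.
Merge the second list: minute 15 to minute 55, minute 70 to minute 135, minute 175 to minute 195.
minute 40 to minute 60 meets the second set on minute 40 to minute 55.
minute 65 to minute 80 meets the second set on minute 70 to minute 80.
minute 210 to minute 215: no overlap with the second set.
minute 245 to minute 265: no overlap with the second set.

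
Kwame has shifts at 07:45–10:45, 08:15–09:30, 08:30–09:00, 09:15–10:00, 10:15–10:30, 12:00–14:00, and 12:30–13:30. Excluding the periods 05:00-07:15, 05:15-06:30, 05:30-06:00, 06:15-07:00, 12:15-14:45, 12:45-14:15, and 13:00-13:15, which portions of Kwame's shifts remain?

07:45–10:45, 12:00–12:15

A, merged: 07:45–10:45, 12:00–14:00.
B, merged: 05:00–07:15, 12:15–14:45.
07:45–10:45: nothing removed.
12:00–14:00 \ B = 12:00–12:15.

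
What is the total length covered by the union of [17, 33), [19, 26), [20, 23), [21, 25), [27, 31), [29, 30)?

Merged: [17, 33).
Length: 16.

16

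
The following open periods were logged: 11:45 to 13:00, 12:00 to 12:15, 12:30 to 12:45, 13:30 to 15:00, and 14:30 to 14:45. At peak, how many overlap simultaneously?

2

Walk the sorted start/end points keeping a running depth.
The depth first hits 2 at 12:00.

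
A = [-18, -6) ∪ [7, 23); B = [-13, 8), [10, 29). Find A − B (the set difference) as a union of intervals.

[-18, -6) \ B = [-18, -13).
[7, 23) \ B = [8, 10).

[-18, -13) ∪ [8, 10)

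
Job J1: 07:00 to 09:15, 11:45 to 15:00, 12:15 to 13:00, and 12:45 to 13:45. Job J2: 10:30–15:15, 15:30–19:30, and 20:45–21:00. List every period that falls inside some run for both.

11:45–15:00

A, merged: 07:00–09:15, 11:45–15:00.
07:00–09:15 falls entirely outside B.
11:45–15:00 overlaps B on 11:45–15:00.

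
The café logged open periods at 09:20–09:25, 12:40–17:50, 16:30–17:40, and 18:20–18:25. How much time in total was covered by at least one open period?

Merged: 09:20–09:25, 12:40–17:50, 18:20–18:25.
Lengths: 5 min + 5 h 10 min + 5 min = 5 h 20 min.

5 h 20 min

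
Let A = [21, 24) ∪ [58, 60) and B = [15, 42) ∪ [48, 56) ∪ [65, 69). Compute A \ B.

[58, 60)

[21, 24): entirely removed.
[58, 60): nothing removed.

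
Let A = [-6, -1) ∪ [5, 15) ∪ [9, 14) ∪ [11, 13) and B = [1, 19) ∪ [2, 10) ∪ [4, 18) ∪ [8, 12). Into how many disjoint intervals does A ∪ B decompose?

2

Merge the first list: [-6, -1), [5, 15).
Merge the second list: [1, 19).
A ∪ B = [-6, -1), [1, 19).
That is 2 disjoint pieces.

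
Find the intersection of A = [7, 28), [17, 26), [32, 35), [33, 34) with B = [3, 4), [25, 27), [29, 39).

First set merges to [7, 28), [32, 35).
[7, 28) overlaps B on [25, 27).
[32, 35) overlaps B on [32, 35).

[25, 27) ∪ [32, 35)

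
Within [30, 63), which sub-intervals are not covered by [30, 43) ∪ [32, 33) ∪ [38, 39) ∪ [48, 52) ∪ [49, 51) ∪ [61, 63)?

[43, 48) ∪ [52, 61)

Covered (merged): [30, 43), [48, 52), [61, 63).
Gaps within [30, 63): [43, 48), [52, 61).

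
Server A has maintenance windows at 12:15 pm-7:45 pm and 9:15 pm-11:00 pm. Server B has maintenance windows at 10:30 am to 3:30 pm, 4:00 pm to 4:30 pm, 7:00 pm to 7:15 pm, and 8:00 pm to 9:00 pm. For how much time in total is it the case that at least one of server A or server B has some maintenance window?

A ∪ B = 10:30 am-7:45 pm, 8:00 pm-9:00 pm, 9:15 pm-11:00 pm.
Total: 9 h 15 min + 1 h + 1 h 45 min = 12 h.

12 h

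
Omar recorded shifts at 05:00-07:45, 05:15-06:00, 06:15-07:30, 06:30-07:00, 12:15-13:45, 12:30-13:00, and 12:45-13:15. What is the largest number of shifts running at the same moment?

3

Walk the sorted start/end points keeping a running depth.
The depth first hits 3 at 06:30.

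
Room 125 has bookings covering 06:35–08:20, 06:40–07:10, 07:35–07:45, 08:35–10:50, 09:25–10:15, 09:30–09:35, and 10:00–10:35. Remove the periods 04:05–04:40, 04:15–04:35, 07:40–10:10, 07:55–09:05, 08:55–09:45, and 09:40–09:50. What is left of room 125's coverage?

06:35-07:40, 10:10-10:50

Merge the first list: 06:35-08:20, 08:35-10:50.
Merge the second list: 04:05-04:40, 07:40-10:10.
06:35-08:20 with B removed leaves 06:35-07:40.
08:35-10:50 with B removed leaves 10:10-10:50.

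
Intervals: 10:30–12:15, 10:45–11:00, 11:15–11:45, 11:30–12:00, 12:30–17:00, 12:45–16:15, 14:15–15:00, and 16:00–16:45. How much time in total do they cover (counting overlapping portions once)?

Merged: 10:30–12:15, 12:30–17:00.
Lengths: 1 h 45 min + 4 h 30 min = 6 h 15 min.

6 h 15 min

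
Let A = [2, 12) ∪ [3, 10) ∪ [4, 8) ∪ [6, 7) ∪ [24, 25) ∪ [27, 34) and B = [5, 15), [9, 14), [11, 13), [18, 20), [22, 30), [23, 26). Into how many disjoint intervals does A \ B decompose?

First set merges to [2, 12), [24, 25), [27, 34).
Second set merges to [5, 15), [18, 20), [22, 30).
A \ B = [2, 5), [30, 34).
That is 2 disjoint pieces.

2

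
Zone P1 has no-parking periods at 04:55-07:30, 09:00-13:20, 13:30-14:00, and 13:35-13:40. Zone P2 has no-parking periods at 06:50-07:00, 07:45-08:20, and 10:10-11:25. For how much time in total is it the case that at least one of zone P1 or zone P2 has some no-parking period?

8 h

Merge the first list: 04:55–07:30, 09:00–13:20, 13:30–14:00.
A ∪ B = 04:55–07:30, 07:45–08:20, 09:00–13:20, 13:30–14:00.
Total: 2 h 35 min + 35 min + 4 h 20 min + 30 min = 8 h.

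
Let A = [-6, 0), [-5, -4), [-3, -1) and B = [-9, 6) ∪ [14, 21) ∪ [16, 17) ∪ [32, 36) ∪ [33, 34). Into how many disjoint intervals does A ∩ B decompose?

1

First set merges to [-6, 0).
Second set merges to [-9, 6), [14, 21), [32, 36).
A ∩ B = [-6, 0).
That is 1 disjoint piece.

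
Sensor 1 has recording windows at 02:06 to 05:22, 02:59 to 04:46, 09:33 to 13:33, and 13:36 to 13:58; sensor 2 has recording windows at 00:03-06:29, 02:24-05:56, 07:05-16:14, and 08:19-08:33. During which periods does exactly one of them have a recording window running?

First set merges to 02:06–05:22, 09:33–13:33, 13:36–13:58.
Second set merges to 00:03–06:29, 07:05–16:14.
A but not B: none.
B but not A: 00:03–02:06, 05:22–06:29, 07:05–09:33, 13:33–13:36, 13:58–16:14.
Combining gives A △ B.

00:03–02:06, 05:22–06:29, 07:05–09:33, 13:33–13:36, 13:58–16:14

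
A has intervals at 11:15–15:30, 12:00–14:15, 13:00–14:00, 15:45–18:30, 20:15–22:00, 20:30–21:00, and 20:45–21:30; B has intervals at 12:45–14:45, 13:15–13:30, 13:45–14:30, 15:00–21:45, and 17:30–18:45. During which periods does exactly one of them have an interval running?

11:15–12:45, 14:45–15:00, 15:30–15:45, 18:30–20:15, 21:45–22:00

A, merged: 11:15–15:30, 15:45–18:30, 20:15–22:00.
B, merged: 12:45–14:45, 15:00–21:45.
Only in the first: 11:15–12:45, 14:45–15:00, 21:45–22:00.
Only in the second: 15:30–15:45, 18:30–20:15.
Together these are the periods covered by exactly one.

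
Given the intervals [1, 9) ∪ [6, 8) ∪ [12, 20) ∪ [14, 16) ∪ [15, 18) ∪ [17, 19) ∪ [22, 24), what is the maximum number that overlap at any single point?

Sweep endpoints in order; track running count of active intervals.
Peak of 3 reached at 15.

3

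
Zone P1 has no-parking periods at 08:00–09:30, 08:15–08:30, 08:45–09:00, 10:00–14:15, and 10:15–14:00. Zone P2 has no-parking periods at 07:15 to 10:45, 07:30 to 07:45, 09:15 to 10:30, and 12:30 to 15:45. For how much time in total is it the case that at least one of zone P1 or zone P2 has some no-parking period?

Merge the first list: 08:00–09:30, 10:00–14:15.
Merge the second list: 07:15–10:45, 12:30–15:45.
A ∪ B = 07:15–15:45.
Total: 8 h 30 min.

8 h 30 min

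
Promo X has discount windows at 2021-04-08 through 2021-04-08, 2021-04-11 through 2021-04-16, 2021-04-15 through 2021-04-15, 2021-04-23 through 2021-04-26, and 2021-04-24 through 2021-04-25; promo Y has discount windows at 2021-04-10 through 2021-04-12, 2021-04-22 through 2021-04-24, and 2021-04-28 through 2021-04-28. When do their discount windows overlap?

Merge the first list: 2021-04-08 through 2021-04-08, 2021-04-11 through 2021-04-16, 2021-04-23 through 2021-04-26.
2021-04-08 through 2021-04-08 falls entirely outside B.
2021-04-11 through 2021-04-16 overlaps B on 2021-04-11 through 2021-04-12.
2021-04-23 through 2021-04-26 overlaps B on 2021-04-23 through 2021-04-24.

2021-04-11 through 2021-04-12, 2021-04-23 through 2021-04-24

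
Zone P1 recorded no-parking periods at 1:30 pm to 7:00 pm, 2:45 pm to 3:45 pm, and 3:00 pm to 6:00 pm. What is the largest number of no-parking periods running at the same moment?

3

At 3:00 pm, 3 of the intervals are simultaneously active.
No point has more.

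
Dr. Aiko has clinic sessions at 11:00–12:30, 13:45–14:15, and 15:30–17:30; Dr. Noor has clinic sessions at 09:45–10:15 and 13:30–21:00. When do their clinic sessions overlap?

13:45-14:15, 15:30-17:30

11:00-12:30 falls entirely outside B.
13:45-14:15 overlaps B on 13:45-14:15.
15:30-17:30 overlaps B on 15:30-17:30.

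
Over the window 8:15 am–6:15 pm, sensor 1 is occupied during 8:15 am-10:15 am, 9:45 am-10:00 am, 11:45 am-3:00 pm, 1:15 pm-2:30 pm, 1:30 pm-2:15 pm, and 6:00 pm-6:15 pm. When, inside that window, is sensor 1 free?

After merging, the occupied span is 8:15 am–10:15 am, 11:45 am–3:00 pm, 6:00 pm–6:15 pm.
Gaps within 8:15 am–6:15 pm: 10:15 am–11:45 am, 3:00 pm–6:00 pm.

10:15 am–11:45 am, 3:00 pm–6:00 pm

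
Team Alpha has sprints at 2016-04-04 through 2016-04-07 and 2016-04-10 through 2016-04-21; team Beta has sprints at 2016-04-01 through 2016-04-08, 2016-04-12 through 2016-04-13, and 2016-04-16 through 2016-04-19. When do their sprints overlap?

2016-04-04 through 2016-04-07, 2016-04-12 through 2016-04-13, 2016-04-16 through 2016-04-19

2016-04-04 through 2016-04-07 meets the second set on 2016-04-04 through 2016-04-07.
2016-04-10 through 2016-04-21 meets the second set on 2016-04-12 through 2016-04-13, 2016-04-16 through 2016-04-19.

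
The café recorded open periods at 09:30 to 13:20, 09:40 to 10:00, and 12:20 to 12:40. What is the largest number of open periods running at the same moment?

At 09:40, 2 of the intervals are simultaneously active.
No point has more.

2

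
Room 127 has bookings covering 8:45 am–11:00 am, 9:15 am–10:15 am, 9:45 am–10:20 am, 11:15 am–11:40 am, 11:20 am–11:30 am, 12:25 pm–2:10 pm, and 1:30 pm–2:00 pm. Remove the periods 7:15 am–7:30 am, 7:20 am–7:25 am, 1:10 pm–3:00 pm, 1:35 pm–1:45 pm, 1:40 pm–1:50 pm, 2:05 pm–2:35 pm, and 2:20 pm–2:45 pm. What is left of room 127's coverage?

8:45 am–11:00 am, 11:15 am–11:40 am, 12:25 pm–1:10 pm

First set merges to 8:45 am–11:00 am, 11:15 am–11:40 am, 12:25 pm–2:10 pm.
Second set merges to 7:15 am–7:30 am, 1:10 pm–3:00 pm.
8:45 am–11:00 am is untouched.
11:15 am–11:40 am is untouched.
12:25 pm–2:10 pm with B removed leaves 12:25 pm–1:10 pm.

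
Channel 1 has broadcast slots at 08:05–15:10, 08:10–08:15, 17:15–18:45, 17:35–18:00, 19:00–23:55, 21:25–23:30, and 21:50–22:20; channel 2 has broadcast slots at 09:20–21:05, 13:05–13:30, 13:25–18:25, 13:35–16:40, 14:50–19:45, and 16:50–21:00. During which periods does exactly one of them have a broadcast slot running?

A, merged: 08:05–15:10, 17:15–18:45, 19:00–23:55.
B, merged: 09:20–21:05.
Only in the first: 08:05–09:20, 21:05–23:55.
Only in the second: 15:10–17:15, 18:45–19:00.
Together these are the periods covered by exactly one.

08:05–09:20, 15:10–17:15, 18:45–19:00, 21:05–23:55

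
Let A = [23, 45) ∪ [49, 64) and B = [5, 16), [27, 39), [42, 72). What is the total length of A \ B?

A \ B = [23, 27), [39, 42).
Total: 4 + 3 = 7.

7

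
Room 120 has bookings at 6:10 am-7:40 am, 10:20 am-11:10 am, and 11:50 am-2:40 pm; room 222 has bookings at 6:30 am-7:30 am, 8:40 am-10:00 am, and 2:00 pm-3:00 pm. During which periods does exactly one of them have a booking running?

A but not B: 6:10 am–6:30 am, 7:30 am–7:40 am, 10:20 am–11:10 am, 11:50 am–2:00 pm.
B but not A: 8:40 am–10:00 am, 2:40 pm–3:00 pm.
Combining gives A △ B.

6:10 am–6:30 am, 7:30 am–7:40 am, 8:40 am–10:00 am, 10:20 am–11:10 am, 11:50 am–2:00 pm, 2:40 pm–3:00 pm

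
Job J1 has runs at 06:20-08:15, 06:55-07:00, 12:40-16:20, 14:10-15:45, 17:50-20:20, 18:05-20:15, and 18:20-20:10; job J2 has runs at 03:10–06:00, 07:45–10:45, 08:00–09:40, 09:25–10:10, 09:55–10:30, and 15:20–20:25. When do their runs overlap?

07:45-08:15, 15:20-16:20, 17:50-20:20

First set merges to 06:20-08:15, 12:40-16:20, 17:50-20:20.
Second set merges to 03:10-06:00, 07:45-10:45, 15:20-20:25.
06:20-08:15 ∩ B → 07:45-08:15.
12:40-16:20 ∩ B → 15:20-16:20.
17:50-20:20 ∩ B → 17:50-20:20.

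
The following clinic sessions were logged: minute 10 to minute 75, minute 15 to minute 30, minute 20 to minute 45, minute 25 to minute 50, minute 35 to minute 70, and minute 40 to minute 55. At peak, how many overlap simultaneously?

5

Sweep endpoints in order; track running count of active intervals.
Peak of 5 reached at minute 40.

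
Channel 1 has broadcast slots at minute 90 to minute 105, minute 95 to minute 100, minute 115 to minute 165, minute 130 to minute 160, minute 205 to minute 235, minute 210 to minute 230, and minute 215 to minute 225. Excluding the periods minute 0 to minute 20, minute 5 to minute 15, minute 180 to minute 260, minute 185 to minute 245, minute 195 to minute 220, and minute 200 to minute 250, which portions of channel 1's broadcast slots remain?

minute 90 to minute 105, minute 115 to minute 165

First set merges to minute 90 to minute 105, minute 115 to minute 165, minute 205 to minute 235.
Second set merges to minute 0 to minute 20, minute 180 to minute 260.
minute 90 to minute 105: no B overlap → unchanged.
minute 115 to minute 165: no B overlap → unchanged.
minute 205 to minute 235: fully covered by B → removed.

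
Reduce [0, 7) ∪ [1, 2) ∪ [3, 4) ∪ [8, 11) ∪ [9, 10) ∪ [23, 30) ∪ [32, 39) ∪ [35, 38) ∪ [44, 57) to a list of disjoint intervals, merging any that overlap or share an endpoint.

[1, 2) overlaps/touches [0, 7) → extend to [0, 7).
[3, 4) overlaps/touches [0, 7) → extend to [0, 7).
[8, 11) is disjoint → start new block.
[9, 10) overlaps/touches [8, 11) → extend to [8, 11).
[23, 30) is disjoint → start new block.
[32, 39) is disjoint → start new block.
[35, 38) overlaps/touches [32, 39) → extend to [32, 39).
[44, 57) is disjoint → start new block.

[0, 7) ∪ [8, 11) ∪ [23, 30) ∪ [32, 39) ∪ [44, 57)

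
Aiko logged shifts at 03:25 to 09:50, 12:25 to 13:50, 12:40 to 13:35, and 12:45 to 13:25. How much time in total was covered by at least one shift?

Merged: 03:25–09:50, 12:25–13:50.
Lengths: 6 h 25 min + 1 h 25 min = 7 h 50 min.

7 h 50 min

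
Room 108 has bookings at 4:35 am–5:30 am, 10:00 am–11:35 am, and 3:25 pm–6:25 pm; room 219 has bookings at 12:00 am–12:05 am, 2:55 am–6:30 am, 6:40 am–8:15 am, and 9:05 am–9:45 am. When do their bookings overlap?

4:35 am–5:30 am ∩ B → 4:35 am–5:30 am.
10:00 am–11:35 am meets no B interval.
3:25 pm–6:25 pm meets no B interval.

4:35 am–5:30 am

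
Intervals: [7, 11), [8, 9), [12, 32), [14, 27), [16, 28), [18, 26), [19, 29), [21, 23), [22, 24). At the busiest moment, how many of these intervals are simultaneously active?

At 22, 7 of the intervals are simultaneously active.
No point has more.

7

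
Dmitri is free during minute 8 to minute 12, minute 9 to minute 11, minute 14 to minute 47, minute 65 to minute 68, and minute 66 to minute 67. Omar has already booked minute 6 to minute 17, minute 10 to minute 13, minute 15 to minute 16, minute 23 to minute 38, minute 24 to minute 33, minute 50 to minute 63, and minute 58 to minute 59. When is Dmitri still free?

minute 17 to minute 23, minute 38 to minute 47, minute 65 to minute 68

First set merges to minute 8 to minute 12, minute 14 to minute 47, minute 65 to minute 68.
Second set merges to minute 6 to minute 17, minute 23 to minute 38, minute 50 to minute 63.
minute 8 to minute 12: entirely removed.
minute 14 to minute 47 \ B = minute 17 to minute 23, minute 38 to minute 47.
minute 65 to minute 68: nothing removed.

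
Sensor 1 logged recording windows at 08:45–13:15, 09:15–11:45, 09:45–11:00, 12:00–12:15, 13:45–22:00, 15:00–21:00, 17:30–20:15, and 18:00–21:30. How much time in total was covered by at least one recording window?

Merged: 08:45-13:15, 13:45-22:00.
Lengths: 4 h 30 min + 8 h 15 min = 12 h 45 min.

12 h 45 min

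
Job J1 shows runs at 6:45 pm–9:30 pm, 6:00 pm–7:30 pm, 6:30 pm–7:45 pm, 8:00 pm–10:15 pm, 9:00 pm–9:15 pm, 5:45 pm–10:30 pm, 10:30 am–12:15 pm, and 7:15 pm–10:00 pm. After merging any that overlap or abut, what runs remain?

10:30 am–12:15 pm, 5:45 pm–10:30 pm

Sort by start: 10:30 am–12:15 pm, 5:45 pm–10:30 pm, 6:00 pm–7:30 pm, 6:30 pm–7:45 pm, 6:45 pm–9:30 pm, 7:15 pm–10:00 pm, 8:00 pm–10:15 pm, 9:00 pm–9:15 pm.
5:45 pm–10:30 pm is disjoint → start new block.
6:00 pm–7:30 pm overlaps/touches 5:45 pm–10:30 pm → extend to 5:45 pm–10:30 pm.
6:30 pm–7:45 pm overlaps/touches 5:45 pm–10:30 pm → extend to 5:45 pm–10:30 pm.
6:45 pm–9:30 pm overlaps/touches 5:45 pm–10:30 pm → extend to 5:45 pm–10:30 pm.
7:15 pm–10:00 pm overlaps/touches 5:45 pm–10:30 pm → extend to 5:45 pm–10:30 pm.
8:00 pm–10:15 pm overlaps/touches 5:45 pm–10:30 pm → extend to 5:45 pm–10:30 pm.
9:00 pm–9:15 pm overlaps/touches 5:45 pm–10:30 pm → extend to 5:45 pm–10:30 pm.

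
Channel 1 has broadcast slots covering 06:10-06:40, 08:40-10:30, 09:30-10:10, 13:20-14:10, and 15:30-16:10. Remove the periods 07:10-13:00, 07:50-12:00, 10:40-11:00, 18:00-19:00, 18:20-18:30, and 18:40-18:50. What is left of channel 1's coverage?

A, merged: 06:10–06:40, 08:40–10:30, 13:20–14:10, 15:30–16:10.
B, merged: 07:10–13:00, 18:00–19:00.
06:10–06:40: nothing removed.
08:40–10:30: entirely removed.
13:20–14:10: nothing removed.
15:30–16:10: nothing removed.

06:10–06:40, 13:20–14:10, 15:30–16:10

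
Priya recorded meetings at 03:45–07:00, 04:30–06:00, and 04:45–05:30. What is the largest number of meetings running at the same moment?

Sweep endpoints in order; track running count of active intervals.
Peak of 3 reached at 04:45.

3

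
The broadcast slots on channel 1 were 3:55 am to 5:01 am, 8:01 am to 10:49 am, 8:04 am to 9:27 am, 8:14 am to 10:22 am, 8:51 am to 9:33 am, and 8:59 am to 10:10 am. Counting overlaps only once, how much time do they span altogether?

3 h 54 min

Merged: 3:55 am–5:01 am, 8:01 am–10:49 am.
Lengths: 1 h 6 min + 2 h 48 min = 3 h 54 min.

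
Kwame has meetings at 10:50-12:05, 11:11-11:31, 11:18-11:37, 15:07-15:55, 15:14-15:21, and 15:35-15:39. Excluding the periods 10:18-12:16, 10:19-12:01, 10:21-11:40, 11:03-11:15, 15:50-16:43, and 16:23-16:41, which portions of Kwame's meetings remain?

15:07-15:50

First set merges to 10:50-12:05, 15:07-15:55.
Second set merges to 10:18-12:16, 15:50-16:43.
10:50-12:05: entirely removed.
15:07-15:55 \ B = 15:07-15:50.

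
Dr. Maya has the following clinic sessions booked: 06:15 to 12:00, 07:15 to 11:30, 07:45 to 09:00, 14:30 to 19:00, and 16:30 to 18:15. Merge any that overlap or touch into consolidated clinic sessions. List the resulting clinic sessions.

07:15–11:30 overlaps/touches 06:15–12:00 → extend to 06:15–12:00.
07:45–09:00 overlaps/touches 06:15–12:00 → extend to 06:15–12:00.
14:30–19:00 is disjoint → start new block.
16:30–18:15 overlaps/touches 14:30–19:00 → extend to 14:30–19:00.

06:15–12:00, 14:30–19:00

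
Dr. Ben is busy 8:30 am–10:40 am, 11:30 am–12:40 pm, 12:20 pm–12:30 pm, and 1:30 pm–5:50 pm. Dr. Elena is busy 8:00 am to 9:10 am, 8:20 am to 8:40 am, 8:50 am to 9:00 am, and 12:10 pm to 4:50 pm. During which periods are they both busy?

Merge the first list: 8:30 am–10:40 am, 11:30 am–12:40 pm, 1:30 pm–5:50 pm.
Merge the second list: 8:00 am–9:10 am, 12:10 pm–4:50 pm.
8:30 am–10:40 am overlaps B on 8:30 am–9:10 am.
11:30 am–12:40 pm overlaps B on 12:10 pm–12:40 pm.
1:30 pm–5:50 pm overlaps B on 1:30 pm–4:50 pm.

8:30 am–9:10 am, 12:10 pm–12:40 pm, 1:30 pm–4:50 pm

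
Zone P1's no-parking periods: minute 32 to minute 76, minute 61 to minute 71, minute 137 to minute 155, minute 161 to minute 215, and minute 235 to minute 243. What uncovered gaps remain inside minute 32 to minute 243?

After merging, the occupied span is minute 32 to minute 76, minute 137 to minute 155, minute 161 to minute 215, minute 235 to minute 243.
Gaps within minute 32 to minute 243: minute 76 to minute 137, minute 155 to minute 161, minute 215 to minute 235.

minute 76 to minute 137, minute 155 to minute 161, minute 215 to minute 235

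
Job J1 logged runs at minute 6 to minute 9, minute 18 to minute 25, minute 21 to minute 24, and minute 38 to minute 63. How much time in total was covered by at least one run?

Merged: minute 6 to minute 9, minute 18 to minute 25, minute 38 to minute 63.
Lengths: 3 minutes + 7 minutes + 25 minutes = 35 minutes.

35 minutes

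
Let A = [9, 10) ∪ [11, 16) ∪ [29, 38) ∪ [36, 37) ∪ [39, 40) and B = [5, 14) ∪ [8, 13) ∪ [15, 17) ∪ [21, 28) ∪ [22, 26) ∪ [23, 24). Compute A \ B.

Merge the first list: [9, 10), [11, 16), [29, 38), [39, 40).
Merge the second list: [5, 14), [15, 17), [21, 28).
[9, 10): fully covered by B → removed.
[11, 16) minus B → [14, 15).
[29, 38): no B overlap → unchanged.
[39, 40): no B overlap → unchanged.

[14, 15) ∪ [29, 38) ∪ [39, 40)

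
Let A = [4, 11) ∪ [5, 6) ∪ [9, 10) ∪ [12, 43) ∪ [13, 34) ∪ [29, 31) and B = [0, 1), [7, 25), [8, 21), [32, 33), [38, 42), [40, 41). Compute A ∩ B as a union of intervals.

[7, 11) ∪ [12, 25) ∪ [32, 33) ∪ [38, 42)

Merge the first list: [4, 11), [12, 43).
Merge the second list: [0, 1), [7, 25), [32, 33), [38, 42).
[4, 11) ∩ B → [7, 11).
[12, 43) ∩ B → [12, 25), [32, 33), [38, 42).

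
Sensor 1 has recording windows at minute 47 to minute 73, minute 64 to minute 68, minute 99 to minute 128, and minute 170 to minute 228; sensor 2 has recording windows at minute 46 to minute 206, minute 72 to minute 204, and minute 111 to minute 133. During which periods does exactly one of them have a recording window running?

minute 46 to minute 47, minute 73 to minute 99, minute 128 to minute 170, minute 206 to minute 228

A, merged: minute 47 to minute 73, minute 99 to minute 128, minute 170 to minute 228.
B, merged: minute 46 to minute 206.
Only in the first: minute 206 to minute 228.
Only in the second: minute 46 to minute 47, minute 73 to minute 99, minute 128 to minute 170.
Together these are the periods covered by exactly one.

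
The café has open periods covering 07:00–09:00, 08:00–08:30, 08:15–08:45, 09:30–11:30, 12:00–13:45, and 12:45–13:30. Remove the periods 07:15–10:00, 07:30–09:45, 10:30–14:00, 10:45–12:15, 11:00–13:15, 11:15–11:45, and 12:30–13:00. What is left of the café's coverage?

07:00-07:15, 10:00-10:30

A, merged: 07:00-09:00, 09:30-11:30, 12:00-13:45.
B, merged: 07:15-10:00, 10:30-14:00.
07:00-09:00 minus B → 07:00-07:15.
09:30-11:30 minus B → 10:00-10:30.
12:00-13:45: fully covered by B → removed.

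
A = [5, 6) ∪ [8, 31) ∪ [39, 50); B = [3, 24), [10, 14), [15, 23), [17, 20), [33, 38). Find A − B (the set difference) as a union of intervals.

Second set merges to [3, 24), [33, 38).
[5, 6): entirely removed.
[8, 31) \ B = [24, 31).
[39, 50): nothing removed.

[24, 31) ∪ [39, 50)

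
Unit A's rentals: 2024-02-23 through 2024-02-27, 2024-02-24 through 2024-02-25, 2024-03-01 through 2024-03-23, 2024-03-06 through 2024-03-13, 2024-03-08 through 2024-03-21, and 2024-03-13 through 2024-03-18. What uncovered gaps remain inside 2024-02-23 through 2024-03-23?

The merged coverage is 2024-02-23 through 2024-02-27, 2024-03-01 through 2024-03-23.
Uncovered inside 2024-02-23 through 2024-03-23: 2024-02-28 through 2024-02-29.

2024-02-28 through 2024-02-29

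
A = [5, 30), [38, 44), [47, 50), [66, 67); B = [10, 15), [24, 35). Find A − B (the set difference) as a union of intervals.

[5, 30) with B removed leaves [5, 10), [15, 24).
[38, 44) is untouched.
[47, 50) is untouched.
[66, 67) is untouched.

[5, 10) ∪ [15, 24) ∪ [38, 44) ∪ [47, 50) ∪ [66, 67)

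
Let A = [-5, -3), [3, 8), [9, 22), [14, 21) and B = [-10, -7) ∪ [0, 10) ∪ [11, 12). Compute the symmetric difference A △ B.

First set merges to [-5, -3), [3, 8), [9, 22).
Only in the first: [-5, -3), [10, 11), [12, 22).
Only in the second: [-10, -7), [0, 3), [8, 9).
Together these are the periods covered by exactly one.

[-10, -7) ∪ [-5, -3) ∪ [0, 3) ∪ [8, 9) ∪ [10, 11) ∪ [12, 22)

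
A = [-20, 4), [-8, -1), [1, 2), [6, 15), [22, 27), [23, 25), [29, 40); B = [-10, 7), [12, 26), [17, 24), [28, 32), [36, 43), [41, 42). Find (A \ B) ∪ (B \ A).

A, merged: [-20, 4), [6, 15), [22, 27), [29, 40).
B, merged: [-10, 7), [12, 26), [28, 32), [36, 43).
A \ B = [-20, -10), [7, 12), [26, 27), [32, 36).
B \ A = [4, 6), [15, 22), [28, 29), [40, 43).
Union of the two gives the symmetric difference.

[-20, -10) ∪ [4, 6) ∪ [7, 12) ∪ [15, 22) ∪ [26, 27) ∪ [28, 29) ∪ [32, 36) ∪ [40, 43)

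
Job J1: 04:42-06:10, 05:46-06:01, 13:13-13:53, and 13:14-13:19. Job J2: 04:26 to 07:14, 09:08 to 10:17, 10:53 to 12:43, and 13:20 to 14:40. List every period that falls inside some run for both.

A, merged: 04:42–06:10, 13:13–13:53.
04:42–06:10 overlaps B on 04:42–06:10.
13:13–13:53 overlaps B on 13:20–13:53.

04:42–06:10, 13:20–13:53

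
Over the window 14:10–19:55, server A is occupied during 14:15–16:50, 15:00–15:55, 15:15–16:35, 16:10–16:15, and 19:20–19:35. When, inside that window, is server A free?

After merging, the occupied span is 14:15–16:50, 19:20–19:35.
Uncovered inside 14:10–19:55: 14:10–14:15, 16:50–19:20, 19:35–19:55.

14:10–14:15, 16:50–19:20, 19:35–19:55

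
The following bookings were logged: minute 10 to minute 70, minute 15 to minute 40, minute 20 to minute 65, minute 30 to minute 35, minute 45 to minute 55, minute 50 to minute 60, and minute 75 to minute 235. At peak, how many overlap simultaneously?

4

At minute 30, 4 of the intervals are simultaneously active.
No point has more.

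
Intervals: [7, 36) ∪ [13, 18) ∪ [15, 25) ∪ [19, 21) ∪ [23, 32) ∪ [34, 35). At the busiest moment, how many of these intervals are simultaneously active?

Walk the sorted start/end points keeping a running depth.
The depth first hits 3 at 15.

3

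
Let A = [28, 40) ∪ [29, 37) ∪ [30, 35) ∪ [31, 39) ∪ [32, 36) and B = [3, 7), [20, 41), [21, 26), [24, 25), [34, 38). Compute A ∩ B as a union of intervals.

[28, 40)

Merge the first list: [28, 40).
Merge the second list: [3, 7), [20, 41).
[28, 40) meets the second set on [28, 40).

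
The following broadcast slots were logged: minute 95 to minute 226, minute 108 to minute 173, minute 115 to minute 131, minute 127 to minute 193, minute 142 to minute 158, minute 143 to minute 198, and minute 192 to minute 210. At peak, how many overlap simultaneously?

5

Sweep endpoints in order; track running count of active intervals.
Peak of 5 reached at minute 143.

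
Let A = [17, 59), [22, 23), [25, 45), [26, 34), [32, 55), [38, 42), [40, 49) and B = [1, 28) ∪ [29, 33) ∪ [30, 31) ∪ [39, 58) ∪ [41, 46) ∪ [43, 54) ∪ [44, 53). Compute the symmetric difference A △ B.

[1, 17) ∪ [28, 29) ∪ [33, 39) ∪ [58, 59)

First set merges to [17, 59).
Second set merges to [1, 28), [29, 33), [39, 58).
Only in the first: [28, 29), [33, 39), [58, 59).
Only in the second: [1, 17).
Together these are the periods covered by exactly one.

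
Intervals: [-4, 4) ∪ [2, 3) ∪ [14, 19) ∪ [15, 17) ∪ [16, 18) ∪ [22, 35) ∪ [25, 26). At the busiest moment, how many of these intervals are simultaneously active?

At 16, 3 of the intervals are simultaneously active.
No point has more.

3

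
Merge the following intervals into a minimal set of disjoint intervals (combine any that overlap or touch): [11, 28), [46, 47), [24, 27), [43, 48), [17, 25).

Sort by start: [11, 28), [17, 25), [24, 27), [43, 48), [46, 47).
[17, 25) overlaps/touches [11, 28) → extend to [11, 28).
[24, 27) overlaps/touches [11, 28) → extend to [11, 28).
[43, 48) is disjoint → start new block.
[46, 47) overlaps/touches [43, 48) → extend to [43, 48).

[11, 28) ∪ [43, 48)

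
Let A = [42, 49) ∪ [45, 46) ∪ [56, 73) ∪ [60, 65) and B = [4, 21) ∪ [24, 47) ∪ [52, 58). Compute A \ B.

A, merged: [42, 49), [56, 73).
[42, 49) with B removed leaves [47, 49).
[56, 73) with B removed leaves [58, 73).

[47, 49) ∪ [58, 73)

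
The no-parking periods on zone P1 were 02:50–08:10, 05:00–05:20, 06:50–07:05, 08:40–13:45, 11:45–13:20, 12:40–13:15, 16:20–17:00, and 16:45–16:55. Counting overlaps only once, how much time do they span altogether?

11 h 5 min

Merged: 02:50-08:10, 08:40-13:45, 16:20-17:00.
Lengths: 5 h 20 min + 5 h 5 min + 40 min = 11 h 5 min.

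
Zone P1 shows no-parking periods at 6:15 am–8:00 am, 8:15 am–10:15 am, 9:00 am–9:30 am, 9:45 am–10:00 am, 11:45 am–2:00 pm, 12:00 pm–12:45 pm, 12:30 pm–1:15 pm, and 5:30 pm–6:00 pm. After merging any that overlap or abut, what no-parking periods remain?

8:15 am–10:15 am is disjoint → start new block.
9:00 am–9:30 am overlaps/touches 8:15 am–10:15 am → extend to 8:15 am–10:15 am.
9:45 am–10:00 am overlaps/touches 8:15 am–10:15 am → extend to 8:15 am–10:15 am.
11:45 am–2:00 pm is disjoint → start new block.
12:00 pm–12:45 pm overlaps/touches 11:45 am–2:00 pm → extend to 11:45 am–2:00 pm.
12:30 pm–1:15 pm overlaps/touches 11:45 am–2:00 pm → extend to 11:45 am–2:00 pm.
5:30 pm–6:00 pm is disjoint → start new block.

6:15 am–8:00 am, 8:15 am–10:15 am, 11:45 am–2:00 pm, 5:30 pm–6:00 pm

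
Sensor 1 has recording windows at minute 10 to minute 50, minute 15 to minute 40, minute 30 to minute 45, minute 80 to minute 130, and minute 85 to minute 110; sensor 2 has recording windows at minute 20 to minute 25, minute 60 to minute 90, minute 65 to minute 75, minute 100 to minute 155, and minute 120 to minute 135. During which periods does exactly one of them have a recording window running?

A, merged: minute 10 to minute 50, minute 80 to minute 130.
B, merged: minute 20 to minute 25, minute 60 to minute 90, minute 100 to minute 155.
Only in the first: minute 10 to minute 20, minute 25 to minute 50, minute 90 to minute 100.
Only in the second: minute 60 to minute 80, minute 130 to minute 155.
Together these are the periods covered by exactly one.

minute 10 to minute 20, minute 25 to minute 50, minute 60 to minute 80, minute 90 to minute 100, minute 130 to minute 155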